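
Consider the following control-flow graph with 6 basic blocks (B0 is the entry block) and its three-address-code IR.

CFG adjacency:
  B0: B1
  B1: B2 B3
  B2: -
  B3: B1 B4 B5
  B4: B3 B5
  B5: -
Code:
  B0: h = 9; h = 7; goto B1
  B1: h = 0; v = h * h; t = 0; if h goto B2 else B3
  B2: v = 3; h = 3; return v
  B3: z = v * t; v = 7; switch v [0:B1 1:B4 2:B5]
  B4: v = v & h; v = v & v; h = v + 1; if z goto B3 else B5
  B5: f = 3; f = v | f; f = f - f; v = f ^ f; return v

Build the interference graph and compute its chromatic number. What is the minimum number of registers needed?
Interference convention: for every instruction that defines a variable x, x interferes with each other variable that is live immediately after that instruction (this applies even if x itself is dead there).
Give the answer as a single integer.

Answer: 4

Analysis:
def/use:
  B0: def={h} ue=∅
  B1: def={h,t,v} ue=∅
  B2: def={h,v} ue=∅
  B3: def={v,z} ue={t,v}
  B4: def={h,v} ue={h,v,z}
  B5: def={f,v} ue={v}

Live sets:
  B0 li=∅ lo=∅
  B1 li=∅ lo={h,t,v}
  B2 li=∅ lo=∅
  B3 li={h,t,v} lo={h,t,v,z}
  B4 li={h,t,v,z} lo={h,t,v}
  B5 li={v} lo=∅

Interference:
  f: {v}
  h: {t,v,z}
  t: {h,v,z}
  v: {f,h,t,z}
  z: {h,t,v}

Chromatic number:
  {h,t,v,z} pairwise interfere (4-clique) ⇒ χ ≥ 4
  assign f→c1 h→c1 t→c2 v→c0 z→c3 — no edge inside a register ⇒ χ ≤ 4
  χ = 4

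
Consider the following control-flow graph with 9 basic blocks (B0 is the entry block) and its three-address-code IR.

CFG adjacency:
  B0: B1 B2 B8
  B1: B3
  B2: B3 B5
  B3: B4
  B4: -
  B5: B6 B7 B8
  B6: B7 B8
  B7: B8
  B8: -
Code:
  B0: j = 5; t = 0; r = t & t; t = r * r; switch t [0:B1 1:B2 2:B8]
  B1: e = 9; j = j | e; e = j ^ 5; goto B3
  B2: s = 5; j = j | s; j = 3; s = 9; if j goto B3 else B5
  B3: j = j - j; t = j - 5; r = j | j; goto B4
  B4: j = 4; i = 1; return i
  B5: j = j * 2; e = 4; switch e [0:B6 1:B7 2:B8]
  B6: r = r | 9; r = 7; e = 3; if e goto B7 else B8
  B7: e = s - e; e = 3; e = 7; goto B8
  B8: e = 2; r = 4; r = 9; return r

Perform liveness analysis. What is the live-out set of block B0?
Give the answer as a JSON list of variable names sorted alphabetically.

Block summaries:
  B0: {j,r,t} / ∅
  B1: {e,j} / {j}
  B2: {j,s} / {j}
  B3: {j,r,t} / {j}
  B4: {i,j} / ∅
  B5: {e,j} / {j}
  B6: {e,r} / {r}
  B7: {e} / {e,s}
  B8: {e,r} / ∅

Live sets:
  live B0: ∅→{j,r}
  live B1: {j}→{j}
  live B2: {j,r}→{j,r,s}
  live B3: {j}→∅
  live B4: ∅→∅
  live B5: {j,r,s}→{e,r,s}
  live B6: {r,s}→{e,s}
  live B7: {e,s}→∅
  live B8: ∅→∅

live-out(B0) = ["j", "r"]

Answer: ["j", "r"]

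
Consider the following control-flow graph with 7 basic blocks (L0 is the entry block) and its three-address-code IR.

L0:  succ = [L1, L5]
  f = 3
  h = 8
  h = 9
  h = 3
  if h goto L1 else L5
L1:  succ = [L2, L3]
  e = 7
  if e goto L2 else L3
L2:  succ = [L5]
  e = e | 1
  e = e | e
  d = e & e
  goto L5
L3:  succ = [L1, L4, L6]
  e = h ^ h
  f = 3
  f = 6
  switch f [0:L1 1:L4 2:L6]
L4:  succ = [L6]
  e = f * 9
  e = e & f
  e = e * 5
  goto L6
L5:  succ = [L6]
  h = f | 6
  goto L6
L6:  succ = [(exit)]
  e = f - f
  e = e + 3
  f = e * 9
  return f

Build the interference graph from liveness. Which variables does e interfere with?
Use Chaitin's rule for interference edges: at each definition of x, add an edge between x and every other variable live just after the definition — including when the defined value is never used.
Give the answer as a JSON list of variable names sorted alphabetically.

Per-block:
  L0: def={f,h} ue=∅
  L1: def={e} ue=∅
  L2: def={d,e} ue={e}
  L3: def={e,f} ue={h}
  L4: def={e} ue={f}
  L5: def={h} ue={f}
  L6: def={e,f} ue={f}

Backward fixpoint:
  L0: in=∅ out={f,h}
  L1: in={f,h} out={e,f,h}
  L2: in={e,f} out={f}
  L3: in={h} out={f,h}
  L4: in={f} out={f}
  L5: in={f} out={f}
  L6: in={f} out=∅

Interference:
  d — {f}
  e — {f,h}
  f — {d,e,h}
  h — {e,f}

N(e) = ["f", "h"]

Answer: ["f", "h"]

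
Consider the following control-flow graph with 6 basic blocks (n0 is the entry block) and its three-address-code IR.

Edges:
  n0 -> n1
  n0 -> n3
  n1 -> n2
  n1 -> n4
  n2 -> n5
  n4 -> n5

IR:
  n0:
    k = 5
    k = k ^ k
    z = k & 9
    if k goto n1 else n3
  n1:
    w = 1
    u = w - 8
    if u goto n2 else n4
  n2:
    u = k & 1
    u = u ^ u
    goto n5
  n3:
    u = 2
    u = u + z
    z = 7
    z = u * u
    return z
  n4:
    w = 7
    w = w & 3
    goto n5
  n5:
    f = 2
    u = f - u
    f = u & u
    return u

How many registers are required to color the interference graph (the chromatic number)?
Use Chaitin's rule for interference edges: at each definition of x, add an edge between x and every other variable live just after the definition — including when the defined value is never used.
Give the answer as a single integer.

Answer: 3

Derivation:
Block summaries:
  n0: {k,z} / ∅
  n1: {u,w} / ∅
  n2: {u} / {k}
  n3: {u,z} / {z}
  n4: {w} / ∅
  n5: {f,u} / {u}

Live sets:
  n0 li=∅ lo={k,z}
  n1 li={k} lo={k,u}
  n2 li={k} lo={u}
  n3 li={z} lo=∅
  n4 li={u} lo={u}
  n5 li={u} lo=∅

Interference:
  f: {u}
  k: {u,w,z}
  u: {f,k,w,z}
  w: {k,u}
  z: {k,u}

Registers:
  clique {k,u,w} ⇒ need ≥ 3
  assign f→R1 k→R1 u→R0 w→R2 z→R2 — no edge inside a register ⇒ χ ≤ 3
  χ = 3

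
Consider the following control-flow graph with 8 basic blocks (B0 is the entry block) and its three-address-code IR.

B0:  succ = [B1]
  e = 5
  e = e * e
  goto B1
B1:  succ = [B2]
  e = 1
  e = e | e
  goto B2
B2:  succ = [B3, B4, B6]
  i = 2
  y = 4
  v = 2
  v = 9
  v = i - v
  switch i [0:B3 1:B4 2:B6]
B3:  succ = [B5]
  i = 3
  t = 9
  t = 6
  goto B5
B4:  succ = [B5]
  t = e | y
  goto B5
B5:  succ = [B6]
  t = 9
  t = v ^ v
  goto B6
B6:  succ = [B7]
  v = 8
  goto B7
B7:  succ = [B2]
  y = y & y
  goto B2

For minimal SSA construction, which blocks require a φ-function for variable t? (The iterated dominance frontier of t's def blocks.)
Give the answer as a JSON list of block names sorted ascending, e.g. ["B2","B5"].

Answer: ["B2", "B5", "B6"]

Analysis:
idom tree: B1←B0 B2←B1 B3←B2 B4←B2 B5←B2 B6←B2 B7←B6
Dom at joins:
  B2: preds {B1,B7}: {B0,B1} ∩ {B0,B1,B2,B6,B7} = {B0,B1}; idom=B1
  B5: preds {B3,B4}: {B0,B1,B2,B3} ∩ {B0,B1,B2,B4} = {B0,B1,B2}; idom=B2
  B6: preds {B2,B5}: {B0,B1,B2} ∩ {B0,B1,B2,B5} = {B0,B1,B2}; idom=B2

Frontier:
  join B2 pred B1: · stop@B1
  join B2 pred B7: B7→B6→B2 stop@B1
  join B5 pred B3: B3 stop@B2
  join B5 pred B4: B4 stop@B2
  join B6 pred B2: · stop@B2
  join B6 pred B5: B5 stop@B2
  B0 → ∅
  B1 → ∅
  B2 → {B2}
  B3 → {B5}
  B4 → {B5}
  B5 → {B6}
  B6 → {B2}
  B7 → {B2}

φ for t: defs {B3,B4,B5}
  DF⁺ = {B2,B5,B6}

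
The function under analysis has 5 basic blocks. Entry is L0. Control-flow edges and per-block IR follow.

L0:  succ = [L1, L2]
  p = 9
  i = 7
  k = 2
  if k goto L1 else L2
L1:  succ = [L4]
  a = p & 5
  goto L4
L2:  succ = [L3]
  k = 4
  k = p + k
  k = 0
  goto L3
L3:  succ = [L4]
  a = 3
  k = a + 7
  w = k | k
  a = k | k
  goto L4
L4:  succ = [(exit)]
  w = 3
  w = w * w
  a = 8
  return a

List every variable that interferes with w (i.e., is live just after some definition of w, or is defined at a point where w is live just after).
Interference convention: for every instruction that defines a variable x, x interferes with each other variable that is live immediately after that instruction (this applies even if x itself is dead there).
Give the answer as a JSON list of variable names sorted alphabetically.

def/use:
  L0 def {i,k,p} use ∅
  L1 def {a} use {p}
  L2 def {k} use {p}
  L3 def {a,k,w} use ∅
  L4 def {a,w} use ∅

Live sets:
  L0: in=∅ out={p}
  L1: in={p} out=∅
  L2: in={p} out=∅
  L3: in=∅ out=∅
  L4: in=∅ out=∅

Conflict graph:
  a: ∅
  i: {p}
  k: {p,w}
  p: {i,k}
  w: {k}

N(w) = ["k"]

Answer: ["k"]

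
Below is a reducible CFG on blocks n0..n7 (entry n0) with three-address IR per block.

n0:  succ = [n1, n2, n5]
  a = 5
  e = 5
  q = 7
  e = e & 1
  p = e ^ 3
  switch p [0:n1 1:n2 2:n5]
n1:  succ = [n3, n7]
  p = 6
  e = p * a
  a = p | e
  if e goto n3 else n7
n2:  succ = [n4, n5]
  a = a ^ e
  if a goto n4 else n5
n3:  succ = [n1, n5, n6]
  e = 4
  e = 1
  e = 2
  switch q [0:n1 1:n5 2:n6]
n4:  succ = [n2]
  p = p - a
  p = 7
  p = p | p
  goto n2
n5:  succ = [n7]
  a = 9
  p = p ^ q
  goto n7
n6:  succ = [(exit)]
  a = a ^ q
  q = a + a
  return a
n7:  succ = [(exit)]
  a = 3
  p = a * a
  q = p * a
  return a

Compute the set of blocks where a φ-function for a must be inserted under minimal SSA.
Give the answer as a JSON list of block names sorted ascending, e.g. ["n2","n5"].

Answer: ["n1", "n2", "n5", "n7"]

Working:
idom tree: n1←n0 n2←n0 n3←n1 n4←n2 n5←n0 n6←n3 n7←n0
Dom∩ at merges:
  n1: preds {n0,n3}: {n0} ∩ {n0,n1,n3} = {n0}; idom=n0
  n2: preds {n0,n4}: {n0} ∩ {n0,n2,n4} = {n0}; idom=n0
  n5: preds {n0,n2,n3}: {n0} ∩ {n0,n2} ∩ {n0,n1,n3} = {n0}; idom=n0
  n7: preds {n1,n5}: {n0,n1} ∩ {n0,n5} = {n0}; idom=n0

DF derivation:
  n1←n0: walk · to n0
  n1←n3: walk n3→n1 to n0
  n2←n0: walk · to n0
  n2←n4: walk n4→n2 to n0
  n5←n0: walk · to n0
  n5←n2: walk n2 to n0
  n5←n3: walk n3→n1 to n0
  n7←n1: walk n1 to n0
  n7←n5: walk n5 to n0
  n0: DF=∅
  n1: DF={n1,n5,n7}
  n2: DF={n2,n5}
  n3: DF={n1,n5}
  n4: DF={n2}
  n5: DF={n7}
  n6: DF=∅
  n7: DF=∅

φ for a: defs {n0,n1,n2,n5,n6,n7}
  DF⁺ = {n1,n2,n5,n7}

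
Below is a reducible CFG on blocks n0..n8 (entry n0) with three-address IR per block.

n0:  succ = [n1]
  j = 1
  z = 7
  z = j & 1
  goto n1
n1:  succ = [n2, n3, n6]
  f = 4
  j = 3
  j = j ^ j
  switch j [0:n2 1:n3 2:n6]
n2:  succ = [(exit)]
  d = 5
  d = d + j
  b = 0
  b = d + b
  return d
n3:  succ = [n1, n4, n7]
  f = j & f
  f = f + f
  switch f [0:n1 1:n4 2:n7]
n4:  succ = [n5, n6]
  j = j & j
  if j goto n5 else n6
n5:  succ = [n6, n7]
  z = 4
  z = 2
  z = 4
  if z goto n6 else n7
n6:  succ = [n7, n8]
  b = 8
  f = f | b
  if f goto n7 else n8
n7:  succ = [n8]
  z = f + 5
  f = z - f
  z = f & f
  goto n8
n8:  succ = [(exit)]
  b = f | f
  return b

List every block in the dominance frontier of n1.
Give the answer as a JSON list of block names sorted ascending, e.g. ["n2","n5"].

Answer: ["n1"]

Derivation:
idom tree: n1←n0 n2←n1 n3←n1 n4←n3 n5←n4 n6←n1 n7←n1 n8←n1
Dom∩ at merges:
  n1: preds {n0,n3}: {n0} ∩ {n0,n1,n3} = {n0}; idom=n0
  n6: preds {n1,n4,n5}: {n0,n1} ∩ {n0,n1,n3,n4} ∩ {n0,n1,n3,n4,n5} = {n0,n1}; idom=n1
  n7: preds {n3,n5,n6}: {n0,n1,n3} ∩ {n0,n1,n3,n4,n5} ∩ {n0,n1,n6} = {n0,n1}; idom=n1
  n8: preds {n6,n7}: {n0,n1,n6} ∩ {n0,n1,n7} = {n0,n1}; idom=n1

Frontier:
  join n1 pred n0: · stop@n0
  join n1 pred n3: n3→n1 stop@n0
  join n6 pred n1: · stop@n1
  join n6 pred n4: n4→n3 stop@n1
  join n6 pred n5: n5→n4→n3 stop@n1
  join n7 pred n3: n3 stop@n1
  join n7 pred n5: n5→n4→n3 stop@n1
  join n7 pred n6: n6 stop@n1
  join n8 pred n6: n6 stop@n1
  join n8 pred n7: n7 stop@n1
  DF(n0)=∅
  DF(n1)={n1}
  DF(n2)=∅
  DF(n3)={n1,n6,n7}
  DF(n4)={n6,n7}
  DF(n5)={n6,n7}
  DF(n6)={n7,n8}
  DF(n7)={n8}
  DF(n8)=∅

DF(n1) = ["n1"]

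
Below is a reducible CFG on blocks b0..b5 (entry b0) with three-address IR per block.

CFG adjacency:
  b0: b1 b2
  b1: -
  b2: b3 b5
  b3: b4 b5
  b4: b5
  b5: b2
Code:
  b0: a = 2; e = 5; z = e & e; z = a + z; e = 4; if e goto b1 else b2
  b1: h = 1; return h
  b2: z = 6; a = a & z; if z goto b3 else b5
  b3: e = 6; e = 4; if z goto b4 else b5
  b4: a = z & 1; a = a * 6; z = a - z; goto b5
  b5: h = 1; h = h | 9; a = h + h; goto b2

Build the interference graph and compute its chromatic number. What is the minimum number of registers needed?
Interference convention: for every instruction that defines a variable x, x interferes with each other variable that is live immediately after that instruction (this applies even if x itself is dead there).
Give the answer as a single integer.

Block summaries:
  b0 def {a,e,z} use ∅
  b1 def {h} use ∅
  b2 def {a,z} use {a}
  b3 def {e} use {z}
  b4 def {a,z} use {z}
  b5 def {a,h} use ∅

Live sets:
  live b0: ∅→{a}
  live b1: ∅→∅
  live b2: {a}→{z}
  live b3: {z}→{z}
  live b4: {z}→∅
  live b5: ∅→{a}

Conflict graph:
  a: {e,z}
  e: {a,z}
  h: ∅
  z: {a,e}

Chromatic number:
  lower bound: {a,e,z} mutually conflict ⇒ χ ≥ 3
  3-colouring: R0={a,h}  R1={e}  R2={z}
  χ = 3

Answer: 3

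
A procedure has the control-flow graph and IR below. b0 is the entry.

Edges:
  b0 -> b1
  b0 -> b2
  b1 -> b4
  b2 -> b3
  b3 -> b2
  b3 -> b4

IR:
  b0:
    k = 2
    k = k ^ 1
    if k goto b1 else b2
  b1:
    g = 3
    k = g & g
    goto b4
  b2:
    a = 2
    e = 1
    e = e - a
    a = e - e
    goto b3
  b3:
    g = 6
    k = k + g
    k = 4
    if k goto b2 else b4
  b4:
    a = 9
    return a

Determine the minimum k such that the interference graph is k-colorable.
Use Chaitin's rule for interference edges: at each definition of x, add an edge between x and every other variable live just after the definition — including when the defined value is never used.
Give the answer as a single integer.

Answer: 3

Working:
Per-block:
  b0 def {k} use ∅
  b1 def {g,k} use ∅
  b2 def {a,e} use ∅
  b3 def {g,k} use {k}
  b4 def {a} use ∅

Live sets:
  b0 li=∅ lo={k}
  b1 li=∅ lo=∅
  b2 li={k} lo={k}
  b3 li={k} lo={k}
  b4 li=∅ lo=∅

Interference:
  a — {e,k}
  e — {a,k}
  g — {k}
  k — {a,e,g}

Chromatic number:
  {a,e,k} pairwise interfere (3-clique) ⇒ χ ≥ 3
  3-colouring: r0={k}  r1={a,g}  r2={e}
  χ = 3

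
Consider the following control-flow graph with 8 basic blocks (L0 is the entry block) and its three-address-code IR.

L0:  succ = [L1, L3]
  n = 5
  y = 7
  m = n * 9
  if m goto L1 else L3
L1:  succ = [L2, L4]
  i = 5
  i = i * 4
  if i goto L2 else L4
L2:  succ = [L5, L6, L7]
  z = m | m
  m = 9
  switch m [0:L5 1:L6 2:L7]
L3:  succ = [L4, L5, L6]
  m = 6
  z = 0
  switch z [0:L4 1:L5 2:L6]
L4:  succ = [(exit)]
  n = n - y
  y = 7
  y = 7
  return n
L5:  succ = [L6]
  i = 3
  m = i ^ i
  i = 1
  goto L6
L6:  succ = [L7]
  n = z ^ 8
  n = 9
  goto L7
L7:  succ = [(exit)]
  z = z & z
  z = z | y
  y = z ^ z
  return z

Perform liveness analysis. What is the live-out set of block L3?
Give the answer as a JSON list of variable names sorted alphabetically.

Block summaries:
  L0: def={m,n,y} ue=∅
  L1: def={i} ue=∅
  L2: def={m,z} ue={m}
  L3: def={m,z} ue=∅
  L4: def={n,y} ue={n,y}
  L5: def={i,m} ue=∅
  L6: def={n} ue={z}
  L7: def={y,z} ue={y,z}

Live sets:
  L0 li=∅ lo={m,n,y}
  L1 li={m,n,y} lo={m,n,y}
  L2 li={m,y} lo={y,z}
  L3 li={n,y} lo={n,y,z}
  L4 li={n,y} lo=∅
  L5 li={y,z} lo={y,z}
  L6 li={y,z} lo={y,z}
  L7 li={y,z} lo=∅

live-out(L3) = ["n", "y", "z"]

Answer: ["n", "y", "z"]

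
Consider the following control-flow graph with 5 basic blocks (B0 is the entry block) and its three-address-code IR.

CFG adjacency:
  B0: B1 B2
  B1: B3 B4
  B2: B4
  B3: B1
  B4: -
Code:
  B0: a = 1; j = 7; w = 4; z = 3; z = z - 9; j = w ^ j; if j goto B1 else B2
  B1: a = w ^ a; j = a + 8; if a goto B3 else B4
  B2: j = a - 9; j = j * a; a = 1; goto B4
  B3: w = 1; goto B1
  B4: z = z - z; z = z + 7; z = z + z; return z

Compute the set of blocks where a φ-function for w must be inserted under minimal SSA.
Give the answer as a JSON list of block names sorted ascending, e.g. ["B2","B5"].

Answer: ["B1", "B4"]

Derivation:
idom tree: B1←B0 B2←B0 B3←B1 B4←B0
Dom∩ at merges:
  B1: preds {B0,B3}: {B0} ∩ {B0,B1,B3} = {B0}; idom=B0
  B4: preds {B1,B2}: {B0,B1} ∩ {B0,B2} = {B0}; idom=B0

DF derivation:
  B1←B0: walk · to B0
  B1←B3: walk B3→B1 to B0
  B4←B1: walk B1 to B0
  B4←B2: walk B2 to B0
  B0 → ∅
  B1 → {B1,B4}
  B2 → {B4}
  B3 → {B1}
  B4 → ∅

φ for w: defs {B0,B3}
  DF⁺ = {B1,B4}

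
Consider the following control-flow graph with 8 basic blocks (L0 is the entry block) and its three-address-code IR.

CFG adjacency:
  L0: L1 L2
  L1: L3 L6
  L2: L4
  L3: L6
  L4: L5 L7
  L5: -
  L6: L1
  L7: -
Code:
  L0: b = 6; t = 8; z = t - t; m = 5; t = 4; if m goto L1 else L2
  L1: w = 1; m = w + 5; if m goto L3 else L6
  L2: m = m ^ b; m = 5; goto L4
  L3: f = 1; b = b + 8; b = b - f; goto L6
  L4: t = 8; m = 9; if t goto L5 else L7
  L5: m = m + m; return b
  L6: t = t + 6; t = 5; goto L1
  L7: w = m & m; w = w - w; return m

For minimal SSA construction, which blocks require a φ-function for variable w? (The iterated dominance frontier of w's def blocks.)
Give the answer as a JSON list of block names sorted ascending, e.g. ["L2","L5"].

idom tree: L1←L0 L2←L0 L3←L1 L4←L2 L5←L4 L6←L1 L7←L4
Join-block Dom:
  L1: preds {L0,L6}: {L0} ∩ {L0,L1,L6} = {L0}; idom=L0
  L6: preds {L1,L3}: {L0,L1} ∩ {L0,L1,L3} = {L0,L1}; idom=L1

DF walk-up:
  L1←L0: walk · to L0
  L1←L6: walk L6→L1 to L0
  L6←L1: walk · to L1
  L6←L3: walk L3 to L1
  L0 → ∅
  L1 → {L1}
  L2 → ∅
  L3 → {L6}
  L4 → ∅
  L5 → ∅
  L6 → {L1}
  L7 → ∅

φ for w: defs {L1,L7}
  DF⁺ = {L1}

Answer: ["L1"]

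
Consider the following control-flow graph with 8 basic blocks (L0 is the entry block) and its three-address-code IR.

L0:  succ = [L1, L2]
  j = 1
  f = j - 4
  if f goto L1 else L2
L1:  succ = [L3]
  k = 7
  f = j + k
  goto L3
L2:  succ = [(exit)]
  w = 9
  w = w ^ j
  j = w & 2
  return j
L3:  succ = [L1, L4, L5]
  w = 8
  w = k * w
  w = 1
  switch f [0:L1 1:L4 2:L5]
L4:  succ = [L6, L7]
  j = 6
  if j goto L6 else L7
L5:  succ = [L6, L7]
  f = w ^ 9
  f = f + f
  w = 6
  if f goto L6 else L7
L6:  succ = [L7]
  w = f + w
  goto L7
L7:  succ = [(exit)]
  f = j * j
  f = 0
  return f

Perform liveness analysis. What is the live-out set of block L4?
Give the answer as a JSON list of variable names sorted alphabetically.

def/use:
  L0: {f,j} / ∅
  L1: {f,k} / {j}
  L2: {j,w} / {j}
  L3: {w} / {f,k}
  L4: {j} / ∅
  L5: {f,w} / {w}
  L6: {w} / {f,w}
  L7: {f} / {j}

Liveness:
  live L0: ∅→{j}
  live L1: {j}→{f,j,k}
  live L2: {j}→∅
  live L3: {f,j,k}→{f,j,w}
  live L4: {f,w}→{f,j,w}
  live L5: {j,w}→{f,j,w}
  live L6: {f,j,w}→{j}
  live L7: {j}→∅

live-out(L4) = ["f", "j", "w"]

Answer: ["f", "j", "w"]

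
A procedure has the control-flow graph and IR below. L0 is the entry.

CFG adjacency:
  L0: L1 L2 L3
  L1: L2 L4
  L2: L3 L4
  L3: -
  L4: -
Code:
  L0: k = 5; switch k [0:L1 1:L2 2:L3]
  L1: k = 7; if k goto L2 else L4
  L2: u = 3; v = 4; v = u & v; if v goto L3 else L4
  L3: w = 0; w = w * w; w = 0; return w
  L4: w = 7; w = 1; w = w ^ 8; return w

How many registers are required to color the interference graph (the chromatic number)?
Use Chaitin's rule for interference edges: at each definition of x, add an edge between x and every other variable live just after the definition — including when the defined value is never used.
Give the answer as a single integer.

Block summaries:
  L0: {k} / ∅
  L1: {k} / ∅
  L2: {u,v} / ∅
  L3: {w} / ∅
  L4: {w} / ∅

Liveness:
  L0 li=∅ lo=∅
  L1 li=∅ lo=∅
  L2 li=∅ lo=∅
  L3 li=∅ lo=∅
  L4 li=∅ lo=∅

Interference:
  k↔∅
  u↔{v}
  v↔{u}
  w↔∅

Chromatic number:
  clique {u,v} ⇒ need ≥ 2
  assign k→c0 u→c0 v→c1 w→c0 — no edge inside a register ⇒ χ ≤ 2
  χ = 2

Answer: 2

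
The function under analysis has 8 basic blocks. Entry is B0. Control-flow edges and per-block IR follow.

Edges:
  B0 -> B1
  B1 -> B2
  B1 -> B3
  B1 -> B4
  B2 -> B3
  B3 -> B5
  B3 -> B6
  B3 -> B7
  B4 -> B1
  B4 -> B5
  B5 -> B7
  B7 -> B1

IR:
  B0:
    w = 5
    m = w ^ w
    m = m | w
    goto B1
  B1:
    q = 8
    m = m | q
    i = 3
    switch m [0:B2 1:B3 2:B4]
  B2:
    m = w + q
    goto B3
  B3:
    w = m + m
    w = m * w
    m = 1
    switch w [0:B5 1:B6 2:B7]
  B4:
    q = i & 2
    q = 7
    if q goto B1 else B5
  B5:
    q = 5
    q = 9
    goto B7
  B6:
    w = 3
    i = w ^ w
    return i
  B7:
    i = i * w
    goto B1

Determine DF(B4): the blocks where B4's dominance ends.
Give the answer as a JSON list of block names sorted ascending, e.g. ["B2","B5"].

idom tree: B1←B0 B2←B1 B3←B1 B4←B1 B5←B1 B6←B3 B7←B1
Dom∩ at merges:
  B1: preds {B0,B4,B7}: {B0} ∩ {B0,B1,B4} ∩ {B0,B1,B7} = {B0}; idom=B0
  B3: preds {B1,B2}: {B0,B1} ∩ {B0,B1,B2} = {B0,B1}; idom=B1
  B5: preds {B3,B4}: {B0,B1,B3} ∩ {B0,B1,B4} = {B0,B1}; idom=B1
  B7: preds {B3,B5}: {B0,B1,B3} ∩ {B0,B1,B5} = {B0,B1}; idom=B1

DF derivation:
  join B1 pred B0: · stop@B0
  join B1 pred B4: B4→B1 stop@B0
  join B1 pred B7: B7→B1 stop@B0
  join B3 pred B1: · stop@B1
  join B3 pred B2: B2 stop@B1
  join B5 pred B3: B3 stop@B1
  join B5 pred B4: B4 stop@B1
  join B7 pred B3: B3 stop@B1
  join B7 pred B5: B5 stop@B1
  DF(B0)=∅
  DF(B1)={B1}
  DF(B2)={B3}
  DF(B3)={B5,B7}
  DF(B4)={B1,B5}
  DF(B5)={B7}
  DF(B6)=∅
  DF(B7)={B1}

DF(B4) = ["B1", "B5"]

Answer: ["B1", "B5"]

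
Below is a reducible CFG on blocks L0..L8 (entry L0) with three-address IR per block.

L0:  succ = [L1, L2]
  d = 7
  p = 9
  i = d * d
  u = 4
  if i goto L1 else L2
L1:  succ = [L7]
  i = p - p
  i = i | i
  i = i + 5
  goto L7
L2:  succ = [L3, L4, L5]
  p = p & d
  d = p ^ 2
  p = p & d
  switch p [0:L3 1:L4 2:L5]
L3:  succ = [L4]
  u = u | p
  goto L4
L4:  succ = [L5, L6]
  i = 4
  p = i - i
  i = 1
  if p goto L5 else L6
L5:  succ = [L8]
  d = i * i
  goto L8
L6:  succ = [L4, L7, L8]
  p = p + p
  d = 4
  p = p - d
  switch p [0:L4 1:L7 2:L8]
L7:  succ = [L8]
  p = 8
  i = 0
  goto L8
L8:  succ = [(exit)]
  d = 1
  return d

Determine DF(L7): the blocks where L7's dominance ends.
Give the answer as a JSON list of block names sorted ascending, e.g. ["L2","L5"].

idom tree: L1←L0 L2←L0 L3←L2 L4←L2 L5←L2 L6←L4 L7←L0 L8←L0
Dom∩ at merges:
  L4: preds {L2,L3,L6}: {L0,L2} ∩ {L0,L2,L3} ∩ {L0,L2,L4,L6} = {L0,L2}; idom=L2
  L5: preds {L2,L4}: {L0,L2} ∩ {L0,L2,L4} = {L0,L2}; idom=L2
  L7: preds {L1,L6}: {L0,L1} ∩ {L0,L2,L4,L6} = {L0}; idom=L0
  L8: preds {L5,L6,L7}: {L0,L2,L5} ∩ {L0,L2,L4,L6} ∩ {L0,L7} = {L0}; idom=L0

DF derivation:
  join L4 pred L2: · stop@L2
  join L4 pred L3: L3 stop@L2
  join L4 pred L6: L6→L4 stop@L2
  join L5 pred L2: · stop@L2
  join L5 pred L4: L4 stop@L2
  join L7 pred L1: L1 stop@L0
  join L7 pred L6: L6→L4→L2 stop@L0
  join L8 pred L5: L5→L2 stop@L0
  join L8 pred L6: L6→L4→L2 stop@L0
  join L8 pred L7: L7 stop@L0
  DF(L0)=∅
  DF(L1)={L7}
  DF(L2)={L7,L8}
  DF(L3)={L4}
  DF(L4)={L4,L5,L7,L8}
  DF(L5)={L8}
  DF(L6)={L4,L7,L8}
  DF(L7)={L8}
  DF(L8)=∅

DF(L7) = ["L8"]

Answer: ["L8"]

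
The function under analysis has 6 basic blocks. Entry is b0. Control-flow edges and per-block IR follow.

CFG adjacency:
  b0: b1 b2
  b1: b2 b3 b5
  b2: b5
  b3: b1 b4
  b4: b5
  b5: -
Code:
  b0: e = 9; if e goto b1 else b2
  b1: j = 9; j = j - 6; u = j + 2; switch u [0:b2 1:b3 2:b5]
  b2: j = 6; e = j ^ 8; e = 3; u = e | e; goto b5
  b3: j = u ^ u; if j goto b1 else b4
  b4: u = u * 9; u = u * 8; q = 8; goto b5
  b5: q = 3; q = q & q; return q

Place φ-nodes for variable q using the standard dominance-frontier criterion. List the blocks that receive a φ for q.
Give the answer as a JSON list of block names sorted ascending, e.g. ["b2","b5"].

idom tree: b1←b0 b2←b0 b3←b1 b4←b3 b5←b0
Join-block Dom:
  b1: preds {b0,b3}: {b0} ∩ {b0,b1,b3} = {b0}; idom=b0
  b2: preds {b0,b1}: {b0} ∩ {b0,b1} = {b0}; idom=b0
  b5: preds {b1,b2,b4}: {b0,b1} ∩ {b0,b2} ∩ {b0,b1,b3,b4} = {b0}; idom=b0

Frontier:
  join b1 pred b0: · stop@b0
  join b1 pred b3: b3→b1 stop@b0
  join b2 pred b0: · stop@b0
  join b2 pred b1: b1 stop@b0
  join b5 pred b1: b1 stop@b0
  join b5 pred b2: b2 stop@b0
  join b5 pred b4: b4→b3→b1 stop@b0
  b0: DF=∅
  b1: DF={b1,b2,b5}
  b2: DF={b5}
  b3: DF={b1,b5}
  b4: DF={b5}
  b5: DF=∅

φ for q: defs {b4,b5}
  DF⁺ = {b5}

Answer: ["b5"]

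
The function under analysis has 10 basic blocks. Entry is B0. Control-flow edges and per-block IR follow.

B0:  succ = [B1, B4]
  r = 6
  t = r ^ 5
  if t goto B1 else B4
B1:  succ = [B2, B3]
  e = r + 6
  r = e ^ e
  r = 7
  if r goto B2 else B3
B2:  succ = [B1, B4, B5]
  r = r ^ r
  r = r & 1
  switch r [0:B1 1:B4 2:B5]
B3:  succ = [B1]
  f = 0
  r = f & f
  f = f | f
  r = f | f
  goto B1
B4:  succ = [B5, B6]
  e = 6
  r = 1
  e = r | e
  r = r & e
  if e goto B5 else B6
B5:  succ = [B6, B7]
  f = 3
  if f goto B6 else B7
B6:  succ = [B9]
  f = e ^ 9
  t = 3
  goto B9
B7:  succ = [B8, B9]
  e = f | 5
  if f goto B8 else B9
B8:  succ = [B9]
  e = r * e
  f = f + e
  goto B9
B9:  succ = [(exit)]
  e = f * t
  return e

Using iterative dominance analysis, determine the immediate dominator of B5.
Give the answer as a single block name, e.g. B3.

Answer: B0

Analysis:
idom tree: B1←B0 B2←B1 B3←B1 B4←B0 B5←B0 B6←B0 B7←B5 B8←B7 B9←B0
Join-block Dom:
  B1: preds {B0,B2,B3}: {B0} ∩ {B0,B1,B2} ∩ {B0,B1,B3} = {B0}; idom=B0
  B4: preds {B0,B2}: {B0} ∩ {B0,B1,B2} = {B0}; idom=B0
  B5: preds {B2,B4}: {B0,B1,B2} ∩ {B0,B4} = {B0}; idom=B0
  B6: preds {B4,B5}: {B0,B4} ∩ {B0,B5} = {B0}; idom=B0
  B9: preds {B6,B7,B8}: {B0,B6} ∩ {B0,B5,B7} ∩ {B0,B5,B7,B8} = {B0}; idom=B0

idom(B5) = B0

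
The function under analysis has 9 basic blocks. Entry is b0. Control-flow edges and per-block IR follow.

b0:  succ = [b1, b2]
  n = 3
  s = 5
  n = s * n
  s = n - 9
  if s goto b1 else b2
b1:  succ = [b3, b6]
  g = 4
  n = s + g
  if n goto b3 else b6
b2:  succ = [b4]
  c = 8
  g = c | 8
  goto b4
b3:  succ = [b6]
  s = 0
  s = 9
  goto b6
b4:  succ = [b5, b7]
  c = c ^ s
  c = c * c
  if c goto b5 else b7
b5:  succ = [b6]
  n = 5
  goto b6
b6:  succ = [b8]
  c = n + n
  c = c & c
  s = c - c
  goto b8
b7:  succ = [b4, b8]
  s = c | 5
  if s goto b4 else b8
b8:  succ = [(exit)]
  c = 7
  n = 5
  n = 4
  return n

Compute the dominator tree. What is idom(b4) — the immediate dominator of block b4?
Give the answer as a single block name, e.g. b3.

idom tree: b1←b0 b2←b0 b3←b1 b4←b2 b5←b4 b6←b0 b7←b4 b8←b0
Dom at joins:
  b4: preds {b2,b7}: {b0,b2} ∩ {b0,b2,b4,b7} = {b0,b2}; idom=b2
  b6: preds {b1,b3,b5}: {b0,b1} ∩ {b0,b1,b3} ∩ {b0,b2,b4,b5} = {b0}; idom=b0
  b8: preds {b6,b7}: {b0,b6} ∩ {b0,b2,b4,b7} = {b0}; idom=b0

idom(b4) = b2

Answer: b2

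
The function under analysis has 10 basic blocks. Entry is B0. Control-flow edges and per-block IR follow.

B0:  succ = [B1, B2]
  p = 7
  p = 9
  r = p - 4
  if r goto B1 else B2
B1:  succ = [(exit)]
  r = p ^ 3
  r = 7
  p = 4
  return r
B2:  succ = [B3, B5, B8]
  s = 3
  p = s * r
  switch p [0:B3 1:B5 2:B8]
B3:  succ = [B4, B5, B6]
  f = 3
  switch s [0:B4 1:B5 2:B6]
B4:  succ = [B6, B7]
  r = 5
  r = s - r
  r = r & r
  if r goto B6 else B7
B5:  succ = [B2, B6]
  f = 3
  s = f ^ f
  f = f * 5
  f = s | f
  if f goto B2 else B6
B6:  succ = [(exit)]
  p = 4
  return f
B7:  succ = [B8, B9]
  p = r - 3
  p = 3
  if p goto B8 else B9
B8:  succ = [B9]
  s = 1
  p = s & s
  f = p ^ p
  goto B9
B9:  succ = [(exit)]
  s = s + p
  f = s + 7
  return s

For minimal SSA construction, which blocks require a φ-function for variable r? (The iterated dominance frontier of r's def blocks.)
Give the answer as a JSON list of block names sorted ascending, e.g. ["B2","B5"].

idom tree: B1←B0 B2←B0 B3←B2 B4←B3 B5←B2 B6←B2 B7←B4 B8←B2 B9←B2
Join-block Dom:
  B2: preds {B0,B5}: {B0} ∩ {B0,B2,B5} = {B0}; idom=B0
  B5: preds {B2,B3}: {B0,B2} ∩ {B0,B2,B3} = {B0,B2}; idom=B2
  B6: preds {B3,B4,B5}: {B0,B2,B3} ∩ {B0,B2,B3,B4} ∩ {B0,B2,B5} = {B0,B2}; idom=B2
  B8: preds {B2,B7}: {B0,B2} ∩ {B0,B2,B3,B4,B7} = {B0,B2}; idom=B2
  B9: preds {B7,B8}: {B0,B2,B3,B4,B7} ∩ {B0,B2,B8} = {B0,B2}; idom=B2

DF walk-up:
  join B2 pred B0: · stop@B0
  join B2 pred B5: B5→B2 stop@B0
  join B5 pred B2: · stop@B2
  join B5 pred B3: B3 stop@B2
  join B6 pred B3: B3 stop@B2
  join B6 pred B4: B4→B3 stop@B2
  join B6 pred B5: B5 stop@B2
  join B8 pred B2: · stop@B2
  join B8 pred B7: B7→B4→B3 stop@B2
  join B9 pred B7: B7→B4→B3 stop@B2
  join B9 pred B8: B8 stop@B2
  B0 → ∅
  B1 → ∅
  B2 → {B2}
  B3 → {B5,B6,B8,B9}
  B4 → {B6,B8,B9}
  B5 → {B2,B6}
  B6 → ∅
  B7 → {B8,B9}
  B8 → {B9}
  B9 → ∅

φ for r: defs {B0,B1,B4}
  DF⁺ = {B6,B8,B9}

Answer: ["B6", "B8", "B9"]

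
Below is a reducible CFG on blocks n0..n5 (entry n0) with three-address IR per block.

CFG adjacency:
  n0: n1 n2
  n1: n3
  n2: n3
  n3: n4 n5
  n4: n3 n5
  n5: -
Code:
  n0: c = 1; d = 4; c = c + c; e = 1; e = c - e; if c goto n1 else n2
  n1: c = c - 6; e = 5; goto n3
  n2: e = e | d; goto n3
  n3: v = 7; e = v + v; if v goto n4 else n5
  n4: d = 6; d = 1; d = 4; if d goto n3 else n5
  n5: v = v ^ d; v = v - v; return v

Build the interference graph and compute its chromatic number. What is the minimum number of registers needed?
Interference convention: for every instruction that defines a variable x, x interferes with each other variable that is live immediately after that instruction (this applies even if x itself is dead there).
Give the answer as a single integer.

def/use:
  n0 def {c,d,e} use ∅
  n1 def {c,e} use {c}
  n2 def {e} use {d,e}
  n3 def {e,v} use ∅
  n4 def {d} use ∅
  n5 def {v} use {d,v}

Backward fixpoint:
  live n0: ∅→{c,d,e}
  live n1: {c,d}→{d}
  live n2: {d,e}→{d}
  live n3: {d}→{d,v}
  live n4: {v}→{d,v}
  live n5: {d,v}→∅

Interference:
  c — {d,e}
  d — {c,e,v}
  e — {c,d,v}
  v — {d,e}

Colouring:
  clique {c,d,e} ⇒ need ≥ 3
  3-colouring: r0={d}  r1={e}  r2={c,v}
  χ = 3

Answer: 3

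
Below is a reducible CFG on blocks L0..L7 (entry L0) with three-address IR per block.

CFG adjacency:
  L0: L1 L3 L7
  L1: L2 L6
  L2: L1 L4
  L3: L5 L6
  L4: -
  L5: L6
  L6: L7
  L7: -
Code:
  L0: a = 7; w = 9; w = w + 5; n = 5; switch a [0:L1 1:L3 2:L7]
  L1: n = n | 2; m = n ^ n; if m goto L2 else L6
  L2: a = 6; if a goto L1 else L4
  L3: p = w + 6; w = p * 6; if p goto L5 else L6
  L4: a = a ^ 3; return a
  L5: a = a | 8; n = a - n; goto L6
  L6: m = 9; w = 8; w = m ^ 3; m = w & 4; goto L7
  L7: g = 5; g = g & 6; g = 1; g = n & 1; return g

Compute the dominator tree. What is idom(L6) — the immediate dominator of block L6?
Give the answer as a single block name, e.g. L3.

Answer: L0

Derivation:
idom tree: L1←L0 L2←L1 L3←L0 L4←L2 L5←L3 L6←L0 L7←L0
Join-block Dom:
  L1: preds {L0,L2}: {L0} ∩ {L0,L1,L2} = {L0}; idom=L0
  L6: preds {L1,L3,L5}: {L0,L1} ∩ {L0,L3} ∩ {L0,L3,L5} = {L0}; idom=L0
  L7: preds {L0,L6}: {L0} ∩ {L0,L6} = {L0}; idom=L0

idom(L6) = L0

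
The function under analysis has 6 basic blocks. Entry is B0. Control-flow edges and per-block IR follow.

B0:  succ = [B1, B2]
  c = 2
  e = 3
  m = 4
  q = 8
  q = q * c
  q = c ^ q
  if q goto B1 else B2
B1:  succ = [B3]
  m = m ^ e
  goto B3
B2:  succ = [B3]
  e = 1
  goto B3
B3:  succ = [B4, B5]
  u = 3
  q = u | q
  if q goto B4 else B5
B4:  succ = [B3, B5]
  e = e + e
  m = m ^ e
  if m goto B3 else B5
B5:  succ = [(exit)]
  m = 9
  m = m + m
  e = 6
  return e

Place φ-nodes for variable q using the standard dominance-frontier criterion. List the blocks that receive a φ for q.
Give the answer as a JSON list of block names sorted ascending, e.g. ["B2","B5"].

Answer: ["B3"]

Derivation:
idom tree: B1←B0 B2←B0 B3←B0 B4←B3 B5←B3
Join-block Dom:
  B3: preds {B1,B2,B4}: {B0,B1} ∩ {B0,B2} ∩ {B0,B3,B4} = {B0}; idom=B0
  B5: preds {B3,B4}: {B0,B3} ∩ {B0,B3,B4} = {B0,B3}; idom=B3

DF walk-up:
  join B3 pred B1: B1 stop@B0
  join B3 pred B2: B2 stop@B0
  join B3 pred B4: B4→B3 stop@B0
  join B5 pred B3: · stop@B3
  join B5 pred B4: B4 stop@B3
  B0: DF=∅
  B1: DF={B3}
  B2: DF={B3}
  B3: DF={B3}
  B4: DF={B3,B5}
  B5: DF=∅

φ for q: defs {B0,B3}
  DF⁺ = {B3}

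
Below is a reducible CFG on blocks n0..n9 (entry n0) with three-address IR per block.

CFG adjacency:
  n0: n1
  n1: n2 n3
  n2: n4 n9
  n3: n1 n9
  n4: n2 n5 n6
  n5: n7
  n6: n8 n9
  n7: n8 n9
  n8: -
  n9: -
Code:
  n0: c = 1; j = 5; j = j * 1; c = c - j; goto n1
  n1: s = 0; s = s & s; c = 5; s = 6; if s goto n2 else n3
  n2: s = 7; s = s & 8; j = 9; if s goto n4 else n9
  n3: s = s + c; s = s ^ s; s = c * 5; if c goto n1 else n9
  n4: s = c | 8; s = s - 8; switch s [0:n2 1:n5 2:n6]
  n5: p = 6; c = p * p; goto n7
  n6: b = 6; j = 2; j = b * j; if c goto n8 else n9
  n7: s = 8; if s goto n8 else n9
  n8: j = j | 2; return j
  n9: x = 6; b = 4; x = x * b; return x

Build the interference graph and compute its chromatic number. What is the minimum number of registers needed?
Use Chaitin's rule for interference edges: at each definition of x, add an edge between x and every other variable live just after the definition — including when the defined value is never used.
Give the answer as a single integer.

def/use:
  n0: def={c,j} ue=∅
  n1: def={c,s} ue=∅
  n2: def={j,s} ue=∅
  n3: def={s} ue={c,s}
  n4: def={s} ue={c}
  n5: def={c,p} ue=∅
  n6: def={b,j} ue={c}
  n7: def={s} ue=∅
  n8: def={j} ue={j}
  n9: def={b,x} ue=∅

Liveness:
  n0: in=∅ out=∅
  n1: in=∅ out={c,s}
  n2: in={c} out={c,j}
  n3: in={c,s} out=∅
  n4: in={c,j} out={c,j}
  n5: in={j} out={j}
  n6: in={c} out={j}
  n7: in={j} out={j}
  n8: in={j} out=∅
  n9: in=∅ out=∅

Conflict graph:
  b↔{c,j,x}
  c↔{b,j,s}
  j↔{b,c,p,s}
  p↔{j}
  s↔{c,j}
  x↔{b}

Registers:
  clique {b,c,j} ⇒ need ≥ 3
  3-colouring: r0={j,x}  r1={b,p,s}  r2={c}
  χ = 3

Answer: 3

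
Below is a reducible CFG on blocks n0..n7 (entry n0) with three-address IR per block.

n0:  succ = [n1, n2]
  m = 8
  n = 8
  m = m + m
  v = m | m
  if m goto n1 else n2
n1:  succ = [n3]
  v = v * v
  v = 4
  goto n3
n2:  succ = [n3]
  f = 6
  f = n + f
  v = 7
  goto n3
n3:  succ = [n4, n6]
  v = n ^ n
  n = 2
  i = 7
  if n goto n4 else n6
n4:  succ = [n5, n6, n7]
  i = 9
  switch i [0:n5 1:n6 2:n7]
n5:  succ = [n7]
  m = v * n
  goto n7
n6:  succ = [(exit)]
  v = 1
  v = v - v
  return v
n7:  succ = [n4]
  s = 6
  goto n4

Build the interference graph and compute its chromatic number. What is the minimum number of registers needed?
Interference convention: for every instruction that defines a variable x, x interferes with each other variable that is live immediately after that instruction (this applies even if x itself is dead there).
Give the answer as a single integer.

Answer: 3

Derivation:
def/use:
  n0 def {m,n,v} use ∅
  n1 def {v} use {v}
  n2 def {f,v} use {n}
  n3 def {i,n,v} use {n}
  n4 def {i} use ∅
  n5 def {m} use {n,v}
  n6 def {v} use ∅
  n7 def {s} use ∅

Liveness:
  live n0: ∅→{n,v}
  live n1: {n,v}→{n}
  live n2: {n}→{n}
  live n3: {n}→{n,v}
  live n4: {n,v}→{n,v}
  live n5: {n,v}→{n,v}
  live n6: ∅→∅
  live n7: {n,v}→{n,v}

Conflict graph:
  f: {n}
  i: {n,v}
  m: {n,v}
  n: {f,i,m,s,v}
  s: {n,v}
  v: {i,m,n,s}

Chromatic number:
  {i,n,v} pairwise interfere (3-clique) ⇒ χ ≥ 3
  3-colouring: R0={n}  R1={f,v}  R2={i,m,s}
  χ = 3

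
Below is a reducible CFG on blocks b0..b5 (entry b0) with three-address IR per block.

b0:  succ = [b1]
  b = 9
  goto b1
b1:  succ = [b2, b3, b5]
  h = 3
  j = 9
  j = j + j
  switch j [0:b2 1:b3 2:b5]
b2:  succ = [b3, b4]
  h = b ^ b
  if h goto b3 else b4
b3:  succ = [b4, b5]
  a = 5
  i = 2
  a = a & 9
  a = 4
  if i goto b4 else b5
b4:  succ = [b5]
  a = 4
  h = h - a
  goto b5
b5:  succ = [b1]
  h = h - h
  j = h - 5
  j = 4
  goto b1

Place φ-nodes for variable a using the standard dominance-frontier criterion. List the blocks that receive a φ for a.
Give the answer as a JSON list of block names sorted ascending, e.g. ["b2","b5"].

Answer: ["b1", "b4", "b5"]

Analysis:
idom tree: b1←b0 b2←b1 b3←b1 b4←b1 b5←b1
Dom∩ at merges:
  b1: preds {b0,b5}: {b0} ∩ {b0,b1,b5} = {b0}; idom=b0
  b3: preds {b1,b2}: {b0,b1} ∩ {b0,b1,b2} = {b0,b1}; idom=b1
  b4: preds {b2,b3}: {b0,b1,b2} ∩ {b0,b1,b3} = {b0,b1}; idom=b1
  b5: preds {b1,b3,b4}: {b0,b1} ∩ {b0,b1,b3} ∩ {b0,b1,b4} = {b0,b1}; idom=b1

DF walk-up:
  join b1 pred b0: · stop@b0
  join b1 pred b5: b5→b1 stop@b0
  join b3 pred b1: · stop@b1
  join b3 pred b2: b2 stop@b1
  join b4 pred b2: b2 stop@b1
  join b4 pred b3: b3 stop@b1
  join b5 pred b1: · stop@b1
  join b5 pred b3: b3 stop@b1
  join b5 pred b4: b4 stop@b1
  DF(b0)=∅
  DF(b1)={b1}
  DF(b2)={b3,b4}
  DF(b3)={b4,b5}
  DF(b4)={b5}
  DF(b5)={b1}

φ for a: defs {b3,b4}
  DF⁺ = {b1,b4,b5}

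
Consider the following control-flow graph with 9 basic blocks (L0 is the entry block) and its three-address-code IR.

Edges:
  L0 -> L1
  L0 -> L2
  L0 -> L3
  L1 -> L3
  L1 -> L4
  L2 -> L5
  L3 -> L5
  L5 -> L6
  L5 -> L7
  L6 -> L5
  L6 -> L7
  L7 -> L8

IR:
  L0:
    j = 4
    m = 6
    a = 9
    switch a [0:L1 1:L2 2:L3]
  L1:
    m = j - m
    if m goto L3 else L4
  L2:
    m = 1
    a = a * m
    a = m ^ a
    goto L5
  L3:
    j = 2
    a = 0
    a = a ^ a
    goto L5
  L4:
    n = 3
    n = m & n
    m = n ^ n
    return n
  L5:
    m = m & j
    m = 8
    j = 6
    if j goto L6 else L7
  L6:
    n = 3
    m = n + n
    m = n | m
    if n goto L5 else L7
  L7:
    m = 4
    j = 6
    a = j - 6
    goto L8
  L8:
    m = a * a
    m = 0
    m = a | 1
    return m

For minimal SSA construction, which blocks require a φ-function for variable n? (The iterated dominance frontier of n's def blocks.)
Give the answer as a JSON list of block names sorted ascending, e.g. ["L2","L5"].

Answer: ["L5", "L7"]

Analysis:
idom tree: L1←L0 L2←L0 L3←L0 L4←L1 L5←L0 L6←L5 L7←L5 L8←L7
Join-block Dom:
  L3: preds {L0,L1}: {L0} ∩ {L0,L1} = {L0}; idom=L0
  L5: preds {L2,L3,L6}: {L0,L2} ∩ {L0,L3} ∩ {L0,L5,L6} = {L0}; idom=L0
  L7: preds {L5,L6}: {L0,L5} ∩ {L0,L5,L6} = {L0,L5}; idom=L5

Frontier:
  join L3 pred L0: · stop@L0
  join L3 pred L1: L1 stop@L0
  join L5 pred L2: L2 stop@L0
  join L5 pred L3: L3 stop@L0
  join L5 pred L6: L6→L5 stop@L0
  join L7 pred L5: · stop@L5
  join L7 pred L6: L6 stop@L5
  DF(L0)=∅
  DF(L1)={L3}
  DF(L2)={L5}
  DF(L3)={L5}
  DF(L4)=∅
  DF(L5)={L5}
  DF(L6)={L5,L7}
  DF(L7)=∅
  DF(L8)=∅

φ for n: defs {L4,L6}
  DF⁺ = {L5,L7}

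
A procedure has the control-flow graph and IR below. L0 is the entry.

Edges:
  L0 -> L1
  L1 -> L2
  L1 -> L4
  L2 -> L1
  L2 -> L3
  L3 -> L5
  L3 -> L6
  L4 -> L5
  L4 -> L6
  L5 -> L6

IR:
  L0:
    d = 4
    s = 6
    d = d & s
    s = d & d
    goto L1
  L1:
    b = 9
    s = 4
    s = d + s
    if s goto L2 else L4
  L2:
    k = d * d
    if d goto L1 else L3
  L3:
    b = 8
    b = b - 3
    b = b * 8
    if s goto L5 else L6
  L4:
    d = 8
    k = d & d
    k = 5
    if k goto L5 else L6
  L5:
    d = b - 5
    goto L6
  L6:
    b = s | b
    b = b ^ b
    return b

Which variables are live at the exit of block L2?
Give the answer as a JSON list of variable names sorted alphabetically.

Answer: ["d", "s"]

Derivation:
def/use:
  L0: {d,s} / ∅
  L1: {b,s} / {d}
  L2: {k} / {d}
  L3: {b} / {s}
  L4: {d,k} / ∅
  L5: {d} / {b}
  L6: {b} / {b,s}

Backward fixpoint:
  live L0: ∅→{d}
  live L1: {d}→{b,d,s}
  live L2: {d,s}→{d,s}
  live L3: {s}→{b,s}
  live L4: {b,s}→{b,s}
  live L5: {b,s}→{b,s}
  live L6: {b,s}→∅

live-out(L2) = ["d", "s"]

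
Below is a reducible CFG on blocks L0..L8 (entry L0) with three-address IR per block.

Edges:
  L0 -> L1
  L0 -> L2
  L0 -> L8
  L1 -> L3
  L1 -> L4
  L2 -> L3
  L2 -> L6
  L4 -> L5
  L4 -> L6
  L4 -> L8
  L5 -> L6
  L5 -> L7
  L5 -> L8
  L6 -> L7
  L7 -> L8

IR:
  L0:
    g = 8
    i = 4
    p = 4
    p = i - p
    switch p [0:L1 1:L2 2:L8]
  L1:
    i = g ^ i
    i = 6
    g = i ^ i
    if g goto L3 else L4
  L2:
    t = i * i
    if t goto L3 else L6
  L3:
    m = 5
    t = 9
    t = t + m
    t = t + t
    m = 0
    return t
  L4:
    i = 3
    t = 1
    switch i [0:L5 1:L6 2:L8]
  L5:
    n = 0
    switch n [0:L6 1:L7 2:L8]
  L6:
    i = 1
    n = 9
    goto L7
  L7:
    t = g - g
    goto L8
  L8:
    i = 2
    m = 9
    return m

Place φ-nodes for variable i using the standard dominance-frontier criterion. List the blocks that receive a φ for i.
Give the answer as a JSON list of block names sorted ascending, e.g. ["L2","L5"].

Answer: ["L3", "L6", "L7", "L8"]

Working:
idom tree: L1←L0 L2←L0 L3←L0 L4←L1 L5←L4 L6←L0 L7←L0 L8←L0
Dom∩ at merges:
  L3: preds {L1,L2}: {L0,L1} ∩ {L0,L2} = {L0}; idom=L0
  L6: preds {L2,L4,L5}: {L0,L2} ∩ {L0,L1,L4} ∩ {L0,L1,L4,L5} = {L0}; idom=L0
  L7: preds {L5,L6}: {L0,L1,L4,L5} ∩ {L0,L6} = {L0}; idom=L0
  L8: preds {L0,L4,L5,L7}: {L0} ∩ {L0,L1,L4} ∩ {L0,L1,L4,L5} ∩ {L0,L7} = {L0}; idom=L0

Frontier:
  L3←L1: walk L1 to L0
  L3←L2: walk L2 to L0
  L6←L2: walk L2 to L0
  L6←L4: walk L4→L1 to L0
  L6←L5: walk L5→L4→L1 to L0
  L7←L5: walk L5→L4→L1 to L0
  L7←L6: walk L6 to L0
  L8←L0: walk · to L0
  L8←L4: walk L4→L1 to L0
  L8←L5: walk L5→L4→L1 to L0
  L8←L7: walk L7 to L0
  DF(L0)=∅
  DF(L1)={L3,L6,L7,L8}
  DF(L2)={L3,L6}
  DF(L3)=∅
  DF(L4)={L6,L7,L8}
  DF(L5)={L6,L7,L8}
  DF(L6)={L7}
  DF(L7)={L8}
  DF(L8)=∅

φ for i: defs {L0,L1,L4,L6,L8}
  DF⁺ = {L3,L6,L7,L8}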